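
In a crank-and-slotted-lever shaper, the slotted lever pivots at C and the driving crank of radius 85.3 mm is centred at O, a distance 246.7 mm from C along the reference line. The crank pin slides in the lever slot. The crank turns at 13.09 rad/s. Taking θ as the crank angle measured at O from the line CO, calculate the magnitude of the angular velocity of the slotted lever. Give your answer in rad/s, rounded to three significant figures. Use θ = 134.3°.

ω = 13.09 rad/s
Crank pin A relative to C: A = (d + r cosθ, r sinθ); lever angle φ = atan2(r sinθ, d + r cosθ).
Differentiating tanφ: φ̇ = rω(d cosθ + r)/(d² + r² + 2dr cosθ).
d² + r² + 2dr cosθ = |CA|² = 0.0387428 m²;  d cosθ + r = -0.086999 m.
|ω_lever| = |0.0853·13.09·-0.086999| / 0.0387428 = 2.5073 rad/s.

2.51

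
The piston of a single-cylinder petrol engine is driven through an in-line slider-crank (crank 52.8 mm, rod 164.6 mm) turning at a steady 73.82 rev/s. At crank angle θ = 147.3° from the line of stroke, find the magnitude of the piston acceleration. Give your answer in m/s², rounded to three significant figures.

7940

ω = 2π·73.8 = 463.8 rad/s
x(θ) = r cosθ + √(L² − r² sin²θ); with ω constant, a = ω²·d²x/dθ².
d²x/dθ² = −r cosθ − r²(cos2θ)/√u − r⁴ sin²2θ/(4u^{3/2}),  u = L² − r² sin²θ = 0.0262795 m².
Substituting r = 0.0528 m, L = 0.1646 m, θ = 147.3°: d²x/dθ² = +0.036896 m.
a = ω²·d²x/dθ² = (463.8)²·(+0.036896) = +7937.5 m/s²;  |a| = 7937.5 m/s².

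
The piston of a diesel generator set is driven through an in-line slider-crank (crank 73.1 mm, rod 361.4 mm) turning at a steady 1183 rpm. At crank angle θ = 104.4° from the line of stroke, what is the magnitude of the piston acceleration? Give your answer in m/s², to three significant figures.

ω = 2π·1183/60 = 123.9 rad/s
x(θ) = r cosθ + √(L² − r² sin²θ); with ω constant, a = ω²·d²x/dθ².
d²x/dθ² = −r cosθ − r²(cos2θ)/√u − r⁴ sin²2θ/(4u^{3/2}),  u = L² − r² sin²θ = 0.125597 m².
Substituting r = 0.0731 m, L = 0.3614 m, θ = 104.4°: d²x/dθ² = +0.031355 m.
a = ω²·d²x/dθ² = (123.9)²·(+0.031355) = +481.21 m/s²;  |a| = 481.21 m/s².

481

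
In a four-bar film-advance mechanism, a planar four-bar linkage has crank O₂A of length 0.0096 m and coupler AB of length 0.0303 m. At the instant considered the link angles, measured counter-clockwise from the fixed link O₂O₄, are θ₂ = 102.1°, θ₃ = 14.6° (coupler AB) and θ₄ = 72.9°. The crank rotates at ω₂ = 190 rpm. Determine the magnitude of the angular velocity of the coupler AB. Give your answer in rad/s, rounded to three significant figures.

ω₂ = 19.9 rad/s (from 190 rpm).
Differentiating the loop-closure r₂e^{iθ₂}+r₃e^{iθ₃}=r₁+r₄e^{iθ₄} gives r₂ω₂e^{iθ₂}+r₃ω₃e^{iθ₃}=r₄ω₄e^{iθ₄}.
Eliminating the other unknown: ω₃ = r₂ω₂ sin(θ₄−θ₂) / [r₃ sin(θ₃−θ₄)].
Numerator sine = -0.48786; denominator sine = -0.85081.
Result = 0.0096·19.9·(-0.48786) / (0.0303·(-0.85081)) = +3.6147 rad/s; magnitude 3.6147 rad/s.

3.61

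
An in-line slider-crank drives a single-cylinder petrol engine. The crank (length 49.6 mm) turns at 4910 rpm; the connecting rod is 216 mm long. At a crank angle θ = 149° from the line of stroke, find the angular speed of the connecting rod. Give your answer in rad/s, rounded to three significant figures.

ω = 514.2 rad/s (converted from 4910 rpm).
The rod makes angle φ with the slider axis where L sinφ = r sinθ; differentiating, L cosφ·φ̇ = r ω cosθ.
L cosφ = √(L² − r² sin²θ) = 0.21448 m.
|ω_rod| = r ω |cosθ| / √(L² − r² sin²θ) = 0.0496·514.2·0.85717/0.21448 = 101.92 rad/s.

102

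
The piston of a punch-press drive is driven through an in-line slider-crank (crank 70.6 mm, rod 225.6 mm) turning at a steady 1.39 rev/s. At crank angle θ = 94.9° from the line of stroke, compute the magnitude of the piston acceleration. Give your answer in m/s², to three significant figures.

ω = 2π·1.39 = 8.734 rad/s
x(θ) = r cosθ + √(L² − r² sin²θ); with ω constant, a = ω²·d²x/dθ².
d²x/dθ² = −r cosθ − r²(cos2θ)/√u − r⁴ sin²2θ/(4u^{3/2}),  u = L² − r² sin²θ = 0.0459474 m².
Substituting r = 0.0706 m, L = 0.2256 m, θ = 94.9°: d²x/dθ² = +0.028926 m.
a = ω²·d²x/dθ² = (8.734)²·(+0.028926) = +2.2064 m/s²;  |a| = 2.2064 m/s².

2.21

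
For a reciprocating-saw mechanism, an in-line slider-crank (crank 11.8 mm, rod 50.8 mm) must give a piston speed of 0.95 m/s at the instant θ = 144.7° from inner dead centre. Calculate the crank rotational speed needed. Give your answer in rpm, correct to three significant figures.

1650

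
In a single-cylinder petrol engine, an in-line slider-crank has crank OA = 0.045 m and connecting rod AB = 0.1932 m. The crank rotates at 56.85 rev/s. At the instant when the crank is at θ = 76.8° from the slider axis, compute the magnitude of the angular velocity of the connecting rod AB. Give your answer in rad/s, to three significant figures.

19.5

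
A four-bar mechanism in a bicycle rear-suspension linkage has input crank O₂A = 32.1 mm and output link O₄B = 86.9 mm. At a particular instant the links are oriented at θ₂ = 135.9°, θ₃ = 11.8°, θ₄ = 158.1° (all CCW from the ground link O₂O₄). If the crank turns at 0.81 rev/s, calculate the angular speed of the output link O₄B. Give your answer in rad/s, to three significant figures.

ω₂ = 5.089 rad/s (from 0.81 rev/s).
Differentiating the loop-closure r₂e^{iθ₂}+r₃e^{iθ₃}=r₁+r₄e^{iθ₄} gives r₂ω₂e^{iθ₂}+r₃ω₃e^{iθ₃}=r₄ω₄e^{iθ₄}.
Eliminating the other unknown: ω₄ = r₂ω₂ sin(θ₂−θ₃) / [r₄ sin(θ₄−θ₃)].
Numerator sine = +0.82806; denominator sine = +0.55484.
Result = 0.0321·5.089·(+0.82806) / (0.0869·(+0.55484)) = +2.8057 rad/s; magnitude 2.8057 rad/s.

2.81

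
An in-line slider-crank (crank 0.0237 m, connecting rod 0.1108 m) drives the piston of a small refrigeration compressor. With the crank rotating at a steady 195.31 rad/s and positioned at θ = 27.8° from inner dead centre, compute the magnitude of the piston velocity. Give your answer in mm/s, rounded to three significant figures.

2570

ω = 195.3 rad/s
For an in-line slider-crank, x = r cosθ + √(L² − r² sin²θ), so v = −rω sinθ·[1 + r cosθ/√(L² − r² sin²θ)].
With r = 0.0237 m, L = 0.1108 m, θ = 27.8°: √(L² − r² sin²θ) = 0.11025 m.
v = −0.0237·195.3·0.46639·[1 + 0.0237·0.88458/0.11025] = -2.5694 m/s.
|v| = 2.5694 m/s = 2569.4 mm/s.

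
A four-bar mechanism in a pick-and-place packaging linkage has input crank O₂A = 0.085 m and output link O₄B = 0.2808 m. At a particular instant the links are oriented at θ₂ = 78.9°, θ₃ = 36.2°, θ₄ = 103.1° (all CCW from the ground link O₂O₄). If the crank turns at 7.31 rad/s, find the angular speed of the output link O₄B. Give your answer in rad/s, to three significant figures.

1.63

ω₂ = 7.31 rad/s
Differentiating the loop-closure r₂e^{iθ₂}+r₃e^{iθ₃}=r₁+r₄e^{iθ₄} gives r₂ω₂e^{iθ₂}+r₃ω₃e^{iθ₃}=r₄ω₄e^{iθ₄}.
Eliminating the other unknown: ω₄ = r₂ω₂ sin(θ₂−θ₃) / [r₄ sin(θ₄−θ₃)].
Numerator sine = +0.67816; denominator sine = +0.91982.
Result = 0.085·7.31·(+0.67816) / (0.2808·(+0.91982)) = +1.6314 rad/s; magnitude 1.6314 rad/s.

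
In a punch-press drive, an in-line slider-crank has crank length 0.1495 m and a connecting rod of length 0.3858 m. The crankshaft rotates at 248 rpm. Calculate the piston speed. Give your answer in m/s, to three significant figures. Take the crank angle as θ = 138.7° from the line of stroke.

1.79

ω = 2π·248/60 = 25.97 rad/s
For an in-line slider-crank, x = r cosθ + √(L² − r² sin²θ), so v = −rω sinθ·[1 + r cosθ/√(L² − r² sin²θ)].
With r = 0.1495 m, L = 0.3858 m, θ = 138.7°: √(L² − r² sin²θ) = 0.37297 m.
v = −0.1495·25.97·0.66000·[1 + 0.1495·-0.75126/0.37297] = -1.7909 m/s.
|v| = 1.7909 m/s.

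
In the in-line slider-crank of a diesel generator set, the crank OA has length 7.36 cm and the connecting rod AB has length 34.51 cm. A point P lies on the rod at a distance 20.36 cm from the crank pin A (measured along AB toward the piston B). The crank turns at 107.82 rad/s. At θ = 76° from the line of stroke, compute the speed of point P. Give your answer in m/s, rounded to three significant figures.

7.98

ω = 107.8 rad/s.  Crank-pin speed |V_A| = rω = 7.9356 m/s, perpendicular to OA.
Rod angle: sinφ = −(r/L) sinθ ⇒ φ = -11.943°; ω_rod = −rω cosθ/√(L²−r²sin²θ) = -5.6861 rad/s.
V_P = V_A + ω_rod × AP, with AP = 0.2036 m along the rod.
Components: V_Px = −rω sinθ − a·ω_rod·sinφ = -7.9394 m/s;  V_Py = rω cosθ + a·ω_rod·cosφ = +0.78716 m/s.
|V_P| = √(V_Px² + V_Py²) = 7.9783 m/s.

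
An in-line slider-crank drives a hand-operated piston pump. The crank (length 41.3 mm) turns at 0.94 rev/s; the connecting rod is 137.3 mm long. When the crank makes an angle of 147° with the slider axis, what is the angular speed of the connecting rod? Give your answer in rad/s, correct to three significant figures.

1.51

ω = 5.906 rad/s (converted from 0.94 rev/s).
The rod makes angle φ with the slider axis where L sinφ = r sinθ; differentiating, L cosφ·φ̇ = r ω cosθ.
L cosφ = √(L² − r² sin²θ) = 0.13544 m.
|ω_rod| = r ω |cosθ| / √(L² − r² sin²θ) = 0.0413·5.906·0.83867/0.13544 = 1.5104 rad/s.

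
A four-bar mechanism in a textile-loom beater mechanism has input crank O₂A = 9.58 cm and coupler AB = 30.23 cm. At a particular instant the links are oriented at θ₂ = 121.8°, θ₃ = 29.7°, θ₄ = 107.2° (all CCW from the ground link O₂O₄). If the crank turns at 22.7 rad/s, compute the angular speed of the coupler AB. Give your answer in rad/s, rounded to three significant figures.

ω₂ = 22.7 rad/s
Differentiating the loop-closure r₂e^{iθ₂}+r₃e^{iθ₃}=r₁+r₄e^{iθ₄} gives r₂ω₂e^{iθ₂}+r₃ω₃e^{iθ₃}=r₄ω₄e^{iθ₄}.
Eliminating the other unknown: ω₃ = r₂ω₂ sin(θ₄−θ₂) / [r₃ sin(θ₃−θ₄)].
Numerator sine = -0.25207; denominator sine = -0.97630.
Result = 0.0958·22.7·(-0.25207) / (0.3023·(-0.97630)) = +1.8573 rad/s; magnitude 1.8573 rad/s.

1.86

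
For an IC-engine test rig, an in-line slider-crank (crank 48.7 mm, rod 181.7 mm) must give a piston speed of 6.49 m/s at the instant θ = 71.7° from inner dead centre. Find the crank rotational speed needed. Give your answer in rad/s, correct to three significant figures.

For an in-line slider-crank, |v_piston| = rω|sinθ|·[1 + r cosθ/√(L² − r² sin²θ)].
With r = 0.0487 m, L = 0.1817 m, θ = 71.7°: the bracketed kinematic factor |dx/dθ| = 0.050261 m.
ω = v/|dx/dθ| = 6.49/0.050261 = 129.13 rad/s.

129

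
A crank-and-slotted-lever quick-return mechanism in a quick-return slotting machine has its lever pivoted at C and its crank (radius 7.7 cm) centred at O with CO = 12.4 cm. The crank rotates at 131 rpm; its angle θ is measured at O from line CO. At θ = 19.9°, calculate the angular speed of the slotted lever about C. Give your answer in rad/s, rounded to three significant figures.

5.21

ω = 13.72 rad/s (from 131 rpm).
Crank pin A relative to C: A = (d + r cosθ, r sinθ); lever angle φ = atan2(r sinθ, d + r cosθ).
Differentiating tanφ: φ̇ = rω(d cosθ + r)/(d² + r² + 2dr cosθ).
d² + r² + 2dr cosθ = |CA|² = 0.0392607 m²;  d cosθ + r = +0.1936 m.
|ω_lever| = |0.077·13.72·+0.1936| / 0.0392607 = 5.2087 rad/s.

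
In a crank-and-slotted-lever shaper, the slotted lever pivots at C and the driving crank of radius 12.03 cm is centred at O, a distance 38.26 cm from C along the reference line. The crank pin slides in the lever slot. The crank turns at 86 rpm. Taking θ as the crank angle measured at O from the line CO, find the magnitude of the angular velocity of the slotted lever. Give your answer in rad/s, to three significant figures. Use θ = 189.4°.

3.98

ω = 9.006 rad/s (from 86 rpm).
Crank pin A relative to C: A = (d + r cosθ, r sinθ); lever angle φ = atan2(r sinθ, d + r cosθ).
Differentiating tanφ: φ̇ = rω(d cosθ + r)/(d² + r² + 2dr cosθ).
d² + r² + 2dr cosθ = |CA|² = 0.0700374 m²;  d cosθ + r = -0.25716 m.
|ω_lever| = |0.1203·9.006·-0.25716| / 0.0700374 = 3.9781 rad/s.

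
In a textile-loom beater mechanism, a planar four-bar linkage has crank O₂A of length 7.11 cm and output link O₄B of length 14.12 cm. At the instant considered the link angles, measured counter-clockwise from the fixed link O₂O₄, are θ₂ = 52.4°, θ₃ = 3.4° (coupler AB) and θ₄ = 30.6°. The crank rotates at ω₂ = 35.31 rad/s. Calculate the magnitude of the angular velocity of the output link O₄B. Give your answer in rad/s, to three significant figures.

ω₂ = 35.31 rad/s
Differentiating the loop-closure r₂e^{iθ₂}+r₃e^{iθ₃}=r₁+r₄e^{iθ₄} gives r₂ω₂e^{iθ₂}+r₃ω₃e^{iθ₃}=r₄ω₄e^{iθ₄}.
Eliminating the other unknown: ω₄ = r₂ω₂ sin(θ₂−θ₃) / [r₄ sin(θ₄−θ₃)].
Numerator sine = +0.75471; denominator sine = +0.45710.
Result = 0.0711·35.31·(+0.75471) / (0.1412·(+0.45710)) = +29.356 rad/s; magnitude 29.356 rad/s.

29.4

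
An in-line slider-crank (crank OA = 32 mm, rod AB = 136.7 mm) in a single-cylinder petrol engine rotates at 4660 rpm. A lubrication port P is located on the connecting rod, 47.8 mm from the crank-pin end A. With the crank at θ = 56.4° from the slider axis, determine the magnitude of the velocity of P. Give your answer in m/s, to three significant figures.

ω = 488 rad/s.  Crank-pin speed |V_A| = rω = 15.616 m/s, perpendicular to OA.
Rod angle: sinφ = −(r/L) sinθ ⇒ φ = -11.243°; ω_rod = −rω cosθ/√(L²−r²sin²θ) = -64.453 rad/s.
V_P = V_A + ω_rod × AP, with AP = 0.0478 m along the rod.
Components: V_Px = −rω sinθ − a·ω_rod·sinφ = -13.607 m/s;  V_Py = rω cosθ + a·ω_rod·cosφ = +5.6199 m/s.
|V_P| = √(V_Px² + V_Py²) = 14.722 m/s.

14.7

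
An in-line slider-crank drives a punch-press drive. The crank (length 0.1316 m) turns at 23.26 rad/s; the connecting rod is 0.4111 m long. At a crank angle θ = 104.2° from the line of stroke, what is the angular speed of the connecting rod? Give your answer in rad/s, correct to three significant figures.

1.92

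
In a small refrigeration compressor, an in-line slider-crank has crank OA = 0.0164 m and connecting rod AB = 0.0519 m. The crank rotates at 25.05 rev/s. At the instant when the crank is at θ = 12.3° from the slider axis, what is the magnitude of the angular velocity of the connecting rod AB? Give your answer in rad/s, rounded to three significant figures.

ω = 157.4 rad/s (converted from 25.05 rev/s).
The rod makes angle φ with the slider axis where L sinφ = r sinθ; differentiating, L cosφ·φ̇ = r ω cosθ.
L cosφ = √(L² − r² sin²θ) = 0.051782 m.
|ω_rod| = r ω |cosθ| / √(L² − r² sin²θ) = 0.0164·157.4·0.97705/0.051782 = 48.704 rad/s.

48.7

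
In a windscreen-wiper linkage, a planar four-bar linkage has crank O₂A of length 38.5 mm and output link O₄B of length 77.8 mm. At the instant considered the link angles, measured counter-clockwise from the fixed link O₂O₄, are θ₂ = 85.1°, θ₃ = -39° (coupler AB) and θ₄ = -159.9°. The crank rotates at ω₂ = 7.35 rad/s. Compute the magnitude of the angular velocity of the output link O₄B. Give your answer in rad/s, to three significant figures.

3.51

ω₂ = 7.35 rad/s
Differentiating the loop-closure r₂e^{iθ₂}+r₃e^{iθ₃}=r₁+r₄e^{iθ₄} gives r₂ω₂e^{iθ₂}+r₃ω₃e^{iθ₃}=r₄ω₄e^{iθ₄}.
Eliminating the other unknown: ω₄ = r₂ω₂ sin(θ₂−θ₃) / [r₄ sin(θ₄−θ₃)].
Numerator sine = +0.82806; denominator sine = -0.85806.
Result = 0.0385·7.35·(+0.82806) / (0.0778·(-0.85806)) = -3.51 rad/s; magnitude 3.51 rad/s.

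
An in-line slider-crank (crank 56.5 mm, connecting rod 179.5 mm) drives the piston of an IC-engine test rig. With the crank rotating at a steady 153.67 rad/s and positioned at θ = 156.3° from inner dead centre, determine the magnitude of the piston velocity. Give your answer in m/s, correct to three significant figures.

2.48

ω = 153.7 rad/s
For an in-line slider-crank, x = r cosθ + √(L² − r² sin²θ), so v = −rω sinθ·[1 + r cosθ/√(L² − r² sin²θ)].
With r = 0.0565 m, L = 0.1795 m, θ = 156.3°: √(L² − r² sin²θ) = 0.17806 m.
v = −0.0565·153.7·0.40195·[1 + 0.0565·-0.91566/0.17806] = -2.4759 m/s.
|v| = 2.4759 m/s.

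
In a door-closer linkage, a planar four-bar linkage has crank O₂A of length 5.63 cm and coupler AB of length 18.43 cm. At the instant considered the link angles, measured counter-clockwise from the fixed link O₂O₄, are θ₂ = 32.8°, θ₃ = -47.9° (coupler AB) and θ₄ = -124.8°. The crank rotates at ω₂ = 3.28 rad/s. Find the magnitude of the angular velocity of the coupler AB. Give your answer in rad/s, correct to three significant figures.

ω₂ = 3.28 rad/s
Differentiating the loop-closure r₂e^{iθ₂}+r₃e^{iθ₃}=r₁+r₄e^{iθ₄} gives r₂ω₂e^{iθ₂}+r₃ω₃e^{iθ₃}=r₄ω₄e^{iθ₄}.
Eliminating the other unknown: ω₃ = r₂ω₂ sin(θ₄−θ₂) / [r₃ sin(θ₃−θ₄)].
Numerator sine = -0.38107; denominator sine = +0.97398.
Result = 0.0563·3.28·(-0.38107) / (0.1843·(+0.97398)) = -0.39203 rad/s; magnitude 0.39203 rad/s.

0.392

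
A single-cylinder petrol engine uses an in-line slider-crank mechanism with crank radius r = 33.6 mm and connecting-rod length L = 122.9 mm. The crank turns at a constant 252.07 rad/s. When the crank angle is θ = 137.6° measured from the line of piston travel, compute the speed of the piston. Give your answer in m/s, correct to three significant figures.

4.54

ω = 252.1 rad/s
For an in-line slider-crank, x = r cosθ + √(L² − r² sin²θ), so v = −rω sinθ·[1 + r cosθ/√(L² − r² sin²θ)].
With r = 0.0336 m, L = 0.1229 m, θ = 137.6°: √(L² − r² sin²θ) = 0.12079 m.
v = −0.0336·252.1·0.67430·[1 + 0.0336·-0.73846/0.12079] = -4.5379 m/s.
|v| = 4.5379 m/s.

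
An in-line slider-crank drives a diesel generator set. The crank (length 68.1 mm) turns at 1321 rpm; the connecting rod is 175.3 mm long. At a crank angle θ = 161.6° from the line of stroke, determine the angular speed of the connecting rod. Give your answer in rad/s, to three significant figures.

51.4

ω = 138.3 rad/s (converted from 1321 rpm).
The rod makes angle φ with the slider axis where L sinφ = r sinθ; differentiating, L cosφ·φ̇ = r ω cosθ.
L cosφ = √(L² − r² sin²θ) = 0.17398 m.
|ω_rod| = r ω |cosθ| / √(L² − r² sin²θ) = 0.0681·138.3·0.94888/0.17398 = 51.38 rad/s.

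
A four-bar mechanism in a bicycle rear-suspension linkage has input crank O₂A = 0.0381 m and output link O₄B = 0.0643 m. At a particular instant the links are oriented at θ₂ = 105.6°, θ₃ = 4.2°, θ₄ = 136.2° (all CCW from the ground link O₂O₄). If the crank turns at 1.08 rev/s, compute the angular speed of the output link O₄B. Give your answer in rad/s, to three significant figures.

ω₂ = 6.786 rad/s (from 1.08 rev/s).
Differentiating the loop-closure r₂e^{iθ₂}+r₃e^{iθ₃}=r₁+r₄e^{iθ₄} gives r₂ω₂e^{iθ₂}+r₃ω₃e^{iθ₃}=r₄ω₄e^{iθ₄}.
Eliminating the other unknown: ω₄ = r₂ω₂ sin(θ₂−θ₃) / [r₄ sin(θ₄−θ₃)].
Numerator sine = +0.98027; denominator sine = +0.74314.
Result = 0.0381·6.786·(+0.98027) / (0.0643·(+0.74314)) = +5.3038 rad/s; magnitude 5.3038 rad/s.

5.30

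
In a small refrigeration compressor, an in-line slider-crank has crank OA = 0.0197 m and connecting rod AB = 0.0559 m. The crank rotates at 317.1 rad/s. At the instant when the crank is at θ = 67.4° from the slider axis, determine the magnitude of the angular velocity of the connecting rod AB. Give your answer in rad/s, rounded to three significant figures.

ω = 317.1 rad/s
The rod makes angle φ with the slider axis where L sinφ = r sinθ; differentiating, L cosφ·φ̇ = r ω cosθ.
L cosφ = √(L² − r² sin²θ) = 0.052859 m.
|ω_rod| = r ω |cosθ| / √(L² − r² sin²θ) = 0.0197·317.1·0.38430/0.052859 = 45.416 rad/s.

45.4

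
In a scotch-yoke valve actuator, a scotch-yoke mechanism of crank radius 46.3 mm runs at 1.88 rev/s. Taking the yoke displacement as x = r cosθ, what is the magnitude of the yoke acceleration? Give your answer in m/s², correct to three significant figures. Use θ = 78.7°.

ω = 11.81 rad/s (from 1.88 rev/s).
x = r cosθ ⇒ ẍ = −rω² cosθ (ω constant).
|a| = rω²|cosθ| = 0.0463·(11.81)²·|cos 78.7°| = 1.2659 m/s².

1.27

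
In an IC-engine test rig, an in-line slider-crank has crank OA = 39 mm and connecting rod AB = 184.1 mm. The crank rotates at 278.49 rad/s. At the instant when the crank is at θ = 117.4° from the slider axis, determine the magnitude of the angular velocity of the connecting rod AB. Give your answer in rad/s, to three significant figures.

27.6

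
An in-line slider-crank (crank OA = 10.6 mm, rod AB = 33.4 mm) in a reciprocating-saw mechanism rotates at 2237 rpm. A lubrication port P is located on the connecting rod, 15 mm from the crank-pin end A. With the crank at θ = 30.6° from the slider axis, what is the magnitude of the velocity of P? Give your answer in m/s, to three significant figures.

ω = 234.3 rad/s.  Crank-pin speed |V_A| = rω = 2.4831 m/s, perpendicular to OA.
Rod angle: sinφ = −(r/L) sinθ ⇒ φ = -9.297°; ω_rod = −rω cosθ/√(L²−r²sin²θ) = -64.844 rad/s.
V_P = V_A + ω_rod × AP, with AP = 0.015 m along the rod.
Components: V_Px = −rω sinθ − a·ω_rod·sinφ = -1.4212 m/s;  V_Py = rω cosθ + a·ω_rod·cosφ = +1.1775 m/s.
|V_P| = √(V_Px² + V_Py²) = 1.8456 m/s.

1.85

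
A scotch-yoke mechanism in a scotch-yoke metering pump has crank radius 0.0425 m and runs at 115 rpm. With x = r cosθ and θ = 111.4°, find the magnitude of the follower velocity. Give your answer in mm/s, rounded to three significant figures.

ω = 12.04 rad/s (from 115 rpm).
x = r cosθ ⇒ ẋ = −rω sinθ.
|v| = rω|sinθ| = 0.0425·12.04·|sin 111.4°| = 0.47653 m/s = 476.53 mm/s.

477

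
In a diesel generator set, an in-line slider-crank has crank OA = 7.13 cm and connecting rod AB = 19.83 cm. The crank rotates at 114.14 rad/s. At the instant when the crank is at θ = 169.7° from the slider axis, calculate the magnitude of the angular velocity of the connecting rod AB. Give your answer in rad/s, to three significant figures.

40.5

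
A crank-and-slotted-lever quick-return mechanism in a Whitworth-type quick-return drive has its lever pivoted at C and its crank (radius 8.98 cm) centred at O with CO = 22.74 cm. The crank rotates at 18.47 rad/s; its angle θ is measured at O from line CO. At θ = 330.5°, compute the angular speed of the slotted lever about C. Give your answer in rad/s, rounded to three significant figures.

5.01

ω = 18.47 rad/s
Crank pin A relative to C: A = (d + r cosθ, r sinθ); lever angle φ = atan2(r sinθ, d + r cosθ).
Differentiating tanφ: φ̇ = rω(d cosθ + r)/(d² + r² + 2dr cosθ).
d² + r² + 2dr cosθ = |CA|² = 0.095321 m²;  d cosθ + r = +0.28772 m.
|ω_lever| = |0.0898·18.47·+0.28772| / 0.095321 = 5.0064 rad/s.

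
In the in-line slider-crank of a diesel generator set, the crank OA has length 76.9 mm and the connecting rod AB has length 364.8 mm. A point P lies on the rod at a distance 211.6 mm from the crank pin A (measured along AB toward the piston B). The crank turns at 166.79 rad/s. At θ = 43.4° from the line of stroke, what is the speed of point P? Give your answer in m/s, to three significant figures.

ω = 166.8 rad/s.  Crank-pin speed |V_A| = rω = 12.826 m/s, perpendicular to OA.
Rod angle: sinφ = −(r/L) sinθ ⇒ φ = -8.328°; ω_rod = −rω cosθ/√(L²−r²sin²θ) = -25.818 rad/s.
V_P = V_A + ω_rod × AP, with AP = 0.2116 m along the rod.
Components: V_Px = −rω sinθ − a·ω_rod·sinφ = -9.604 m/s;  V_Py = rω cosθ + a·ω_rod·cosφ = +3.9136 m/s.
|V_P| = √(V_Px² + V_Py²) = 10.371 m/s.

10.4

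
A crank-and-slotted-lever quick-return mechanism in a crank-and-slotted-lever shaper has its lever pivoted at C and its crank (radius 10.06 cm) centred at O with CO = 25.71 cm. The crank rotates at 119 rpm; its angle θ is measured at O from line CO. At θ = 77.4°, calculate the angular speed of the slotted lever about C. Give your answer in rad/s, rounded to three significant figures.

2.24

ω = 12.46 rad/s (from 119 rpm).
Crank pin A relative to C: A = (d + r cosθ, r sinθ); lever angle φ = atan2(r sinθ, d + r cosθ).
Differentiating tanφ: φ̇ = rω(d cosθ + r)/(d² + r² + 2dr cosθ).
d² + r² + 2dr cosθ = |CA|² = 0.087505 m²;  d cosθ + r = +0.15668 m.
|ω_lever| = |0.1006·12.46·+0.15668| / 0.087505 = 2.2447 rad/s.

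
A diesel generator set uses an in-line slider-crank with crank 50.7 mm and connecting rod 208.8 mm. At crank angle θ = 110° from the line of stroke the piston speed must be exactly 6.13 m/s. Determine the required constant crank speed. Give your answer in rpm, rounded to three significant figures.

1340

For an in-line slider-crank, |v_piston| = rω|sinθ|·[1 + r cosθ/√(L² − r² sin²θ)].
With r = 0.0507 m, L = 0.2088 m, θ = 110°: the bracketed kinematic factor |dx/dθ| = 0.043579 m.
ω = v/|dx/dθ| = 6.13/0.043579 = 140.67 rad/s.
N = 60ω/(2π) = 1343.3 rpm.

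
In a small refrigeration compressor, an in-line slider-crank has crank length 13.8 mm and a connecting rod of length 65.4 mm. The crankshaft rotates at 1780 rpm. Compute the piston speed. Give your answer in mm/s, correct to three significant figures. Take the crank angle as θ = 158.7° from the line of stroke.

ω = 2π·1780/60 = 186.4 rad/s
For an in-line slider-crank, x = r cosθ + √(L² − r² sin²θ), so v = −rω sinθ·[1 + r cosθ/√(L² − r² sin²θ)].
With r = 0.0138 m, L = 0.0654 m, θ = 158.7°: √(L² − r² sin²θ) = 0.065208 m.
v = −0.0138·186.4·0.36325·[1 + 0.0138·-0.93169/0.065208] = -0.75016 m/s.
|v| = 0.75016 m/s = 750.16 mm/s.

750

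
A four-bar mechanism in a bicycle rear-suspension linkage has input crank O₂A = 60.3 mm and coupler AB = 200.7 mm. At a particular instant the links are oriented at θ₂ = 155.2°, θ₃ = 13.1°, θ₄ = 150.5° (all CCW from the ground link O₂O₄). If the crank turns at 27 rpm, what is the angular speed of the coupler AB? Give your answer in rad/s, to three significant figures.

0.103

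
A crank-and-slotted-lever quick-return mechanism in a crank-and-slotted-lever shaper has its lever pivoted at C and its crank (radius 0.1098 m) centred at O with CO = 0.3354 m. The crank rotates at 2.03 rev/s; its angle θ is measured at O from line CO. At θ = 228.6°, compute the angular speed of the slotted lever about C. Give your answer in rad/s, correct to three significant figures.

2.07

ω = 12.75 rad/s (from 2.03 rev/s).
Crank pin A relative to C: A = (d + r cosθ, r sinθ); lever angle φ = atan2(r sinθ, d + r cosθ).
Differentiating tanφ: φ̇ = rω(d cosθ + r)/(d² + r² + 2dr cosθ).
d² + r² + 2dr cosθ = |CA|² = 0.075841 m²;  d cosθ + r = -0.112 m.
|ω_lever| = |0.1098·12.75·-0.112| / 0.075841 = 2.0683 rad/s.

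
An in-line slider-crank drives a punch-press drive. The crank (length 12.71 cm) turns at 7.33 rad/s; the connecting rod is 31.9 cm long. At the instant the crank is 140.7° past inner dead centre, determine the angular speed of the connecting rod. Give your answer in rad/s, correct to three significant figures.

ω = 7.33 rad/s
The rod makes angle φ with the slider axis where L sinφ = r sinθ; differentiating, L cosφ·φ̇ = r ω cosθ.
L cosφ = √(L² − r² sin²θ) = 0.30868 m.
|ω_rod| = r ω |cosθ| / √(L² − r² sin²θ) = 0.1271·7.33·0.77384/0.30868 = 2.3356 rad/s.

2.34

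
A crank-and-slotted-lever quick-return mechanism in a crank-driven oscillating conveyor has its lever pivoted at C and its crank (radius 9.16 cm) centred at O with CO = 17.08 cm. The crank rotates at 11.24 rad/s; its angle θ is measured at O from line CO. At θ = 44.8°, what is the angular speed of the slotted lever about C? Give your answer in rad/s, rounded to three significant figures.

ω = 11.24 rad/s
Crank pin A relative to C: A = (d + r cosθ, r sinθ); lever angle φ = atan2(r sinθ, d + r cosθ).
Differentiating tanφ: φ̇ = rω(d cosθ + r)/(d² + r² + 2dr cosθ).
d² + r² + 2dr cosθ = |CA|² = 0.0597661 m²;  d cosθ + r = +0.21279 m.
|ω_lever| = |0.0916·11.24·+0.21279| / 0.0597661 = 3.6658 rad/s.

3.67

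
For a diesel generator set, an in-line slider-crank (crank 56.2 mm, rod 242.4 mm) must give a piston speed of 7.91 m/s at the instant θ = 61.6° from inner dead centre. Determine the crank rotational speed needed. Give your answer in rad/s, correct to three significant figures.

For an in-line slider-crank, |v_piston| = rω|sinθ|·[1 + r cosθ/√(L² − r² sin²θ)].
With r = 0.0562 m, L = 0.2424 m, θ = 61.6°: the bracketed kinematic factor |dx/dθ| = 0.055005 m.
ω = v/|dx/dθ| = 7.91/0.055005 = 143.81 rad/s.

144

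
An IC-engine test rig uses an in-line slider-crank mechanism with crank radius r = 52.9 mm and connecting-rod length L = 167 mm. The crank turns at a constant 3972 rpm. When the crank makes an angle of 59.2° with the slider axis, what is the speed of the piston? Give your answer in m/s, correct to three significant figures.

ω = 2π·3972/60 = 415.9 rad/s
For an in-line slider-crank, x = r cosθ + √(L² − r² sin²θ), so v = −rω sinθ·[1 + r cosθ/√(L² − r² sin²θ)].
With r = 0.0529 m, L = 0.167 m, θ = 59.2°: √(L² − r² sin²θ) = 0.1607 m.
v = −0.0529·415.9·0.85896·[1 + 0.0529·0.51204/0.1607] = -22.086 m/s.
|v| = 22.086 m/s.

22.1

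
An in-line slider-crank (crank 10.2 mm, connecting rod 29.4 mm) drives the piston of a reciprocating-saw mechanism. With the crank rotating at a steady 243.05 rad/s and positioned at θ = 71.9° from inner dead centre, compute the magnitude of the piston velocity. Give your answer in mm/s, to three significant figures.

2630

ω = 243.1 rad/s
For an in-line slider-crank, x = r cosθ + √(L² − r² sin²θ), so v = −rω sinθ·[1 + r cosθ/√(L² − r² sin²θ)].
With r = 0.0102 m, L = 0.0294 m, θ = 71.9°: √(L² − r² sin²θ) = 0.027755 m.
v = −0.0102·243.1·0.95052·[1 + 0.0102·0.31068/0.027755] = -2.6255 m/s.
|v| = 2.6255 m/s = 2625.5 mm/s.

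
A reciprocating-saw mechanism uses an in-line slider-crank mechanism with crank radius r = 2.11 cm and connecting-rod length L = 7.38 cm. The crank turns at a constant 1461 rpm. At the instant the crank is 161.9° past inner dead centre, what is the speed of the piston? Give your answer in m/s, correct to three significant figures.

0.729

ω = 2π·1461/60 = 153 rad/s
For an in-line slider-crank, x = r cosθ + √(L² − r² sin²θ), so v = −rω sinθ·[1 + r cosθ/√(L² − r² sin²θ)].
With r = 0.0211 m, L = 0.0738 m, θ = 161.9°: √(L² − r² sin²θ) = 0.073508 m.
v = −0.0211·153·0.31068·[1 + 0.0211·-0.95052/0.073508] = -0.72929 m/s.
|v| = 0.72929 m/s.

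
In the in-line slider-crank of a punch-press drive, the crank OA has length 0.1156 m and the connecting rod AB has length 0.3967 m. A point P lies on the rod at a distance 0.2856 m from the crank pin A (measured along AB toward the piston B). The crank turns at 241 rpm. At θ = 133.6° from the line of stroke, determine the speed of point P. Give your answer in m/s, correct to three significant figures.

ω = 25.24 rad/s.  Crank-pin speed |V_A| = rω = 2.9175 m/s, perpendicular to OA.
Rod angle: sinφ = −(r/L) sinθ ⇒ φ = -12.183°; ω_rod = −rω cosθ/√(L²−r²sin²θ) = +5.1885 rad/s.
V_P = V_A + ω_rod × AP, with AP = 0.2856 m along the rod.
Components: V_Px = −rω sinθ − a·ω_rod·sinφ = -1.8 m/s;  V_Py = rω cosθ + a·ω_rod·cosφ = -0.56346 m/s.
|V_P| = √(V_Px² + V_Py²) = 1.8862 m/s.

1.89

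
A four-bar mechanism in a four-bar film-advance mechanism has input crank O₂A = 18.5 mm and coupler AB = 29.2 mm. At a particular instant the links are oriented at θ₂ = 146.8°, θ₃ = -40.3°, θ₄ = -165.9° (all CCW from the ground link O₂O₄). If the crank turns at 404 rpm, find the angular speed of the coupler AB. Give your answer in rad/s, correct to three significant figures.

24.2

ω₂ = 42.31 rad/s (from 404 rpm).
Differentiating the loop-closure r₂e^{iθ₂}+r₃e^{iθ₃}=r₁+r₄e^{iθ₄} gives r₂ω₂e^{iθ₂}+r₃ω₃e^{iθ₃}=r₄ω₄e^{iθ₄}.
Eliminating the other unknown: ω₃ = r₂ω₂ sin(θ₄−θ₂) / [r₃ sin(θ₃−θ₄)].
Numerator sine = +0.73491; denominator sine = +0.81310.
Result = 0.0185·42.31·(+0.73491) / (0.0292·(+0.81310)) = +24.227 rad/s; magnitude 24.227 rad/s.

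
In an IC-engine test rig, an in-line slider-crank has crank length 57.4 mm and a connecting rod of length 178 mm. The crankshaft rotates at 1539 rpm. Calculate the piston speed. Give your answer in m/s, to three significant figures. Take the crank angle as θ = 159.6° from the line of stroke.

2.24

ω = 2π·1539/60 = 161.2 rad/s
For an in-line slider-crank, x = r cosθ + √(L² − r² sin²θ), so v = −rω sinθ·[1 + r cosθ/√(L² − r² sin²θ)].
With r = 0.0574 m, L = 0.178 m, θ = 159.6°: √(L² − r² sin²θ) = 0.17687 m.
v = −0.0574·161.2·0.34857·[1 + 0.0574·-0.93728/0.17687] = -2.2437 m/s.
|v| = 2.2437 m/s.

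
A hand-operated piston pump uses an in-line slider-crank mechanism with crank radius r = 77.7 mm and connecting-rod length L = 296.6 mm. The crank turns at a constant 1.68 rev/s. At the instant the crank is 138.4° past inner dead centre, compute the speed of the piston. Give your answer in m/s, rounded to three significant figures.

0.436

ω = 2π·1.68 = 10.56 rad/s
For an in-line slider-crank, x = r cosθ + √(L² − r² sin²θ), so v = −rω sinθ·[1 + r cosθ/√(L² − r² sin²θ)].
With r = 0.0777 m, L = 0.2966 m, θ = 138.4°: √(L² − r² sin²θ) = 0.29208 m.
v = −0.0777·10.56·0.66393·[1 + 0.0777·-0.74780/0.29208] = -0.43621 m/s.
|v| = 0.43621 m/s.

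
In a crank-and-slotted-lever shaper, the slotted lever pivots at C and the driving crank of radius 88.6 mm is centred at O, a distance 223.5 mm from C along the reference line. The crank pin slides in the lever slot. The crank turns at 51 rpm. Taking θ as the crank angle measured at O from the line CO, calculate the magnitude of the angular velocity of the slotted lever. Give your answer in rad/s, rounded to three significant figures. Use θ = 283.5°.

ω = 5.341 rad/s (from 51 rpm).
Crank pin A relative to C: A = (d + r cosθ, r sinθ); lever angle φ = atan2(r sinθ, d + r cosθ).
Differentiating tanφ: φ̇ = rω(d cosθ + r)/(d² + r² + 2dr cosθ).
d² + r² + 2dr cosθ = |CA|² = 0.0670476 m²;  d cosθ + r = +0.14078 m.
|ω_lever| = |0.0886·5.341·+0.14078| / 0.0670476 = 0.99352 rad/s.

0.994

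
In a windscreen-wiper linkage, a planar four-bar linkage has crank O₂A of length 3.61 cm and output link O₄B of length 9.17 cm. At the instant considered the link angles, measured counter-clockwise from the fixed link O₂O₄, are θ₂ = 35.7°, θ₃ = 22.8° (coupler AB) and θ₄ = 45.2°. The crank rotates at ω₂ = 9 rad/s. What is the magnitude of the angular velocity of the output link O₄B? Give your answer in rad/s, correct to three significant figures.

2.08

ω₂ = 9 rad/s
Differentiating the loop-closure r₂e^{iθ₂}+r₃e^{iθ₃}=r₁+r₄e^{iθ₄} gives r₂ω₂e^{iθ₂}+r₃ω₃e^{iθ₃}=r₄ω₄e^{iθ₄}.
Eliminating the other unknown: ω₄ = r₂ω₂ sin(θ₂−θ₃) / [r₄ sin(θ₄−θ₃)].
Numerator sine = +0.22325; denominator sine = +0.38107.
Result = 0.0361·9·(+0.22325) / (0.0917·(+0.38107)) = +2.0757 rad/s; magnitude 2.0757 rad/s.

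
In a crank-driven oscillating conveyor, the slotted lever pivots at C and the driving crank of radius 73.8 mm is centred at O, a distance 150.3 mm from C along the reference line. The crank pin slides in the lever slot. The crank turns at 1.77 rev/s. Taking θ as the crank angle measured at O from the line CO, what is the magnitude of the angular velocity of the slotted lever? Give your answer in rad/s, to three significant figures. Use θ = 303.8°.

ω = 11.12 rad/s (from 1.77 rev/s).
Crank pin A relative to C: A = (d + r cosθ, r sinθ); lever angle φ = atan2(r sinθ, d + r cosθ).
Differentiating tanφ: φ̇ = rω(d cosθ + r)/(d² + r² + 2dr cosθ).
d² + r² + 2dr cosθ = |CA|² = 0.0403775 m²;  d cosθ + r = +0.15741 m.
|ω_lever| = |0.0738·11.12·+0.15741| / 0.0403775 = 3.1997 rad/s.

3.20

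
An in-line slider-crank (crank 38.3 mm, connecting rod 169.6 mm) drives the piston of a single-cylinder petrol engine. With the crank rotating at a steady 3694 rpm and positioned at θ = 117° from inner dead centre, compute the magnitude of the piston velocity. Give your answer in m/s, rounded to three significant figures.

ω = 2π·3694/60 = 386.8 rad/s
For an in-line slider-crank, x = r cosθ + √(L² − r² sin²θ), so v = −rω sinθ·[1 + r cosθ/√(L² − r² sin²θ)].
With r = 0.0383 m, L = 0.1696 m, θ = 117°: √(L² − r² sin²θ) = 0.16613 m.
v = −0.0383·386.8·0.89101·[1 + 0.0383·-0.45399/0.16613] = -11.819 m/s.
|v| = 11.819 m/s.

11.8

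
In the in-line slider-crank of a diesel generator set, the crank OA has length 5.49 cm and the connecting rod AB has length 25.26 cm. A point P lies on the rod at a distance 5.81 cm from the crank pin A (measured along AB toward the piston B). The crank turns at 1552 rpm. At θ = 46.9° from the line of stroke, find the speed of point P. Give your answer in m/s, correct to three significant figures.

8.21

ω = 162.5 rad/s.  Crank-pin speed |V_A| = rω = 8.9226 m/s, perpendicular to OA.
Rod angle: sinφ = −(r/L) sinθ ⇒ φ = -9.131°; ω_rod = −rω cosθ/√(L²−r²sin²θ) = -24.445 rad/s.
V_P = V_A + ω_rod × AP, with AP = 0.0581 m along the rod.
Components: V_Px = −rω sinθ − a·ω_rod·sinφ = -6.7404 m/s;  V_Py = rω cosθ + a·ω_rod·cosφ = +4.6943 m/s.
|V_P| = √(V_Px² + V_Py²) = 8.214 m/s.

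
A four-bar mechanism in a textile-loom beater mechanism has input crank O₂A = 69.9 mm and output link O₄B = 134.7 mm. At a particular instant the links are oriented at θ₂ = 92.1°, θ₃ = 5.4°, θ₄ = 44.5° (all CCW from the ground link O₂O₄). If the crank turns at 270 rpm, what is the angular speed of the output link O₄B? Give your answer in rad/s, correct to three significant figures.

ω₂ = 28.27 rad/s (from 270 rpm).
Differentiating the loop-closure r₂e^{iθ₂}+r₃e^{iθ₃}=r₁+r₄e^{iθ₄} gives r₂ω₂e^{iθ₂}+r₃ω₃e^{iθ₃}=r₄ω₄e^{iθ₄}.
Eliminating the other unknown: ω₄ = r₂ω₂ sin(θ₂−θ₃) / [r₄ sin(θ₄−θ₃)].
Numerator sine = +0.99834; denominator sine = +0.63068.
Result = 0.0699·28.27·(+0.99834) / (0.1347·(+0.63068)) = +23.226 rad/s; magnitude 23.226 rad/s.

23.2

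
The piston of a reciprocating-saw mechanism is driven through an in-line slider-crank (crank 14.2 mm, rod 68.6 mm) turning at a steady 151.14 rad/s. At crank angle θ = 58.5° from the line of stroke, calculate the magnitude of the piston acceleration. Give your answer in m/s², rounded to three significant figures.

ω = 151.1 rad/s
x(θ) = r cosθ + √(L² − r² sin²θ); with ω constant, a = ω²·d²x/dθ².
d²x/dθ² = −r cosθ − r²(cos2θ)/√u − r⁴ sin²2θ/(4u^{3/2}),  u = L² − r² sin²θ = 0.00455937 m².
Substituting r = 0.0142 m, L = 0.0686 m, θ = 58.5°: d²x/dθ² = -0.00609 m.
a = ω²·d²x/dθ² = (151.1)²·(-0.00609) = -139.11 m/s²;  |a| = 139.11 m/s².

139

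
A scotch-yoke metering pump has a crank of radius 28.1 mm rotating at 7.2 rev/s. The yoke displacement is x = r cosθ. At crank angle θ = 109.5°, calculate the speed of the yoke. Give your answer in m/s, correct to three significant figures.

1.20

ω = 45.24 rad/s (from 7.2 rev/s).
x = r cosθ ⇒ ẋ = −rω sinθ.
|v| = rω|sinθ| = 0.0281·45.24·|sin 109.5°| = 1.1983 m/s.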